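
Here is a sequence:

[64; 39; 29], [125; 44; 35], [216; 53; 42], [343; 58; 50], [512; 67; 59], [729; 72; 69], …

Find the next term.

[1000; 81; 80]

First component goes 64, 125, 216, 343, 512, 729 → 1000 (perfect cubes: 4³, 5³, 6³, …).
Second component: alternating steps +5, +9, +5, +9, …, so 39, 44, 53, 58, 67, 72 → 81.
Third component goes 29, 35, 42, 50, 59, 69 → 80 (differences are 6, 7, 8, … (increasing by 1 each time)).
Putting it together: [1000; 81; 80].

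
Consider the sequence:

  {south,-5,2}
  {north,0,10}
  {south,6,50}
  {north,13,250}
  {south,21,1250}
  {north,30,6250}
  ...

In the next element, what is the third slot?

Third slot: ×5 each step; 2, 10, 50, 250, 1250, 6250 → 31250.

31250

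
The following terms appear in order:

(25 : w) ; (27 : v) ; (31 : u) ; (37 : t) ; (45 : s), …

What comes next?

First value goes 25, 27, 31, 37, 45 → 55 (differences are 2, 4, 6, … (increasing by 2 each time)).
Letter goes w, v, u, t, s → r (letters move back 1 place in the alphabet).
Putting it together: (55 : r).

(55 : r)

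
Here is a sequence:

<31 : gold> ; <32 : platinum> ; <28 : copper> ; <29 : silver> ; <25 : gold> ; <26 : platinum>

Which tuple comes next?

<22 : copper>

First entry — alternating steps +1, −4, +1, −4, …: 31, 32, 28, 29, 25, 26 → 22.
Metal goes gold, platinum, copper, silver, gold, platinum → copper (repeats gold → platinum → copper → silver).
Putting it together: <22 : copper>.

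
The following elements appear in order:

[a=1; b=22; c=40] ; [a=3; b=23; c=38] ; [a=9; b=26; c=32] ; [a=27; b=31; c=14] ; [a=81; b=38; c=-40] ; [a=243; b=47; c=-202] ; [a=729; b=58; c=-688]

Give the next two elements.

A: 1, 3, 9, 27, 81, 243, 729 → 2187 → 6561 (×3 each step).
B: differences are 1, 3, 5, … (increasing by 2 each time), so 22, 23, 26, 31, 38, 47, 58 → 71 → 86.
C: together with the a always sums to 41, so 40, 38, 32, 14, -40, -202, -688 → -2146 → -6520.
Putting the parts together: [a=2187; b=71; c=-2146] and then [a=6561; b=86; c=-6520].

[a=2187; b=71; c=-2146], [a=6561; b=86; c=-6520]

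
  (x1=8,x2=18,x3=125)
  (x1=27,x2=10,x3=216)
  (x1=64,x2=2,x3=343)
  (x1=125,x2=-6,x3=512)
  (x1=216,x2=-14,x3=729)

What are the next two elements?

X1 goes 8, 27, 64, 125, 216 → 343 → 512 (perfect cubes: 2³, 3³, 4³, …).
X2 — −8 each step: 18, 10, 2, -6, -14 → -22 → -30.
For the x3, perfect cubes: 5³, 6³, 7³, …: 125, 216, 343, 512, 729 → 1000 → 1331.
Putting the parts together: (x1=343,x2=-22,x3=1000) and then (x1=512,x2=-30,x3=1331).

(x1=343,x2=-22,x3=1000), (x1=512,x2=-30,x3=1331)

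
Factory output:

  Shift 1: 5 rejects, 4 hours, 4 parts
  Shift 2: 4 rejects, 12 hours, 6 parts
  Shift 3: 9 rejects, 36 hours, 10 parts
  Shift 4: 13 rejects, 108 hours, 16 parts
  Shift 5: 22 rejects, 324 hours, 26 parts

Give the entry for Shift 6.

35 rejects, 972 hours, 42 parts

Rejects goes 5, 4, 9, 13, 22 → 35 (each term is the sum of the two before it).
For the hours, ×3 each step: 4, 12, 36, 108, 324 → 972.
Parts: each term is the sum of the two before it; 4, 6, 10, 16, 26 → 42.
Combining the parts gives 35 rejects, 972 hours, 42 parts.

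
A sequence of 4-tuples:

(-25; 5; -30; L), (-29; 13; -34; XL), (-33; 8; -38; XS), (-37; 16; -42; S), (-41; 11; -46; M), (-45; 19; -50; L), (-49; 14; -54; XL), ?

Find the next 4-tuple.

First coordinate: −4 each step, so -25, -29, -33, -37, -41, -45, -49 → -53.
Second coordinate: alternating steps +8, −5, +8, −5, …; 5, 13, 8, 16, 11, 19, 14 → 22.
Third coordinate — always 5 less than the first coordinate: -30, -34, -38, -42, -46, -50, -54 → -58.
Size: L, XL, XS, S, M, L, XL → XS (repeats L → XL → XS → S → M).
So the next 4-tuple is (-53; 22; -58; XS).

(-53; 22; -58; XS)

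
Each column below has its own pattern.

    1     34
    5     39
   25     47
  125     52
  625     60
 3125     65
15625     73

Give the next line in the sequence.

For the first component, ×5 each step: 1, 5, 25, 125, 625, 3125, 15625 → 78125.
Second component: 34, 39, 47, 52, 60, 65, 73 → 78 (alternating steps +5, +8, +5, +8, …).
Putting it together: 78125  78.

78125  78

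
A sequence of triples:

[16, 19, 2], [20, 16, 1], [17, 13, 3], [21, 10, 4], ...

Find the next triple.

[18, 7, 7]

For the first entry, alternating steps +4, −3, +4, −3, …: 16, 20, 17, 21 → 18.
Second entry: −3 each step, so 19, 16, 13, 10 → 7.
Third entry: 2, 1, 3, 4 → 7 (each term is the sum of the two before it).
Putting it together: [18, 7, 7].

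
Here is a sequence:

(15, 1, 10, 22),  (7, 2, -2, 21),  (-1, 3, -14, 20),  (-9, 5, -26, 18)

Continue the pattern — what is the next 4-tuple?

For the first coordinate, −8 each step: 15, 7, -1, -9 → -17.
Second coordinate: 1, 2, 3, 5 → 8 (each term is the sum of the two before it).
Third coordinate: 10, -2, -14, -26 → -38 (−12 each step).
Fourth coordinate — together with the second coordinate always sums to 23: 22, 21, 20, 18 → 15.
Combining the parts gives (-17, 8, -38, 15).

(-17, 8, -38, 15)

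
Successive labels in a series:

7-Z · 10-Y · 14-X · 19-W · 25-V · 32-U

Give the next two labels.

40-T, 49-S

First component: 7, 10, 14, 19, 25, 32 → 40 → 49 (differences are 3, 4, 5, … (increasing by 1 each time)).
Letter — letters move back 1 place in the alphabet: Z, Y, X, W, V, U → T → S.
Putting the parts together: 40-T and then 49-S.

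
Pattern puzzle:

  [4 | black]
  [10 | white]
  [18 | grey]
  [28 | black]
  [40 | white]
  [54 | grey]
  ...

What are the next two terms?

[70 | black], [88 | white]

First component goes 4, 10, 18, 28, 40, 54 → 70 → 88 (differences are 6, 8, 10, … (increasing by 2 each time)).
Shade — repeats black → white → grey: black, white, grey, black, white, grey → black → white.
Putting the parts together: [70 | black] and then [88 | white].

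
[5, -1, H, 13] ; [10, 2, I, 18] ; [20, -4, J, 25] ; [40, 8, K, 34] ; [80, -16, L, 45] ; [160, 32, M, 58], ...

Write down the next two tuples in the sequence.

First coordinate: 5, 10, 20, 40, 80, 160 → 320 → 640 (×2 each step).
For the second coordinate, ×(-2) each step: -1, 2, -4, 8, -16, 32 → -64 → 128.
Letter: H, I, J, K, L, M → N → O (letters move forward 1 place in the alphabet).
Fourth coordinate — differences are 5, 7, 9, … (increasing by 2 each time): 13, 18, 25, 34, 45, 58 → 73 → 90.
So the next two tuples are [320, -64, N, 73] and [640, 128, O, 90].

[320, -64, N, 73], [640, 128, O, 90]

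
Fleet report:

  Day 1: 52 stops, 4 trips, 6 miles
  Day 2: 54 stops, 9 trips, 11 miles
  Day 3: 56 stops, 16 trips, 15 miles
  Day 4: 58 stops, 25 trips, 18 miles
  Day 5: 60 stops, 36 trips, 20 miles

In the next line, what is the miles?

Stops — +2 each step: 52, 54, 56, 58, 60 → 62.
Trips — perfect squares: 2², 3², 4², …: 4, 9, 16, 25, 36 → 49.
Miles — differences are 5, 4, 3, … (decreasing by 1 each time): 6, 11, 15, 18, 20 → 21.

21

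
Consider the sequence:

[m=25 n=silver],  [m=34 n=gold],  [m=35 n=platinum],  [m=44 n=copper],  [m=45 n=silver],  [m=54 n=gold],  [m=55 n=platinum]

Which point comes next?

M: alternating steps +9, +1, +9, +1, …; 25, 34, 35, 44, 45, 54, 55 → 64.
N: repeats silver → gold → platinum → copper; silver, gold, platinum, copper, silver, gold, platinum → copper.
Putting it together: [m=64 n=copper].

[m=64 n=copper]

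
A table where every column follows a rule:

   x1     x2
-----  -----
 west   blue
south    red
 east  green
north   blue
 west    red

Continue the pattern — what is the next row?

south  green

For the column x1, repeats west → south → east → north: west, south, east, north, west → south.
Column x2: repeats blue → red → green, so blue, red, green, blue, red → green.
Combining the parts gives south  green.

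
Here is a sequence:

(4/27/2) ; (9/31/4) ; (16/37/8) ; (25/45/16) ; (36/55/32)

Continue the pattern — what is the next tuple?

(49/67/64)

First coordinate: perfect squares: 2², 3², 4², …, so 4, 9, 16, 25, 36 → 49.
Second coordinate: differences are 4, 6, 8, … (increasing by 2 each time); 27, 31, 37, 45, 55 → 67.
Third coordinate — ×2 each step: 2, 4, 8, 16, 32 → 64.
So the next tuple is (49/67/64).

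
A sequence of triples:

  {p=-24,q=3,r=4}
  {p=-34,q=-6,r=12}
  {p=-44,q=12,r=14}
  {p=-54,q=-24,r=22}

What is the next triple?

For the p, −10 each step: -24, -34, -44, -54 → -64.
Q goes 3, -6, 12, -24 → 48 (×(-2) each step).
R: alternating steps +8, +2, +8, +2, …; 4, 12, 14, 22 → 24.
So the next triple is {p=-64,q=48,r=24}.

{p=-64,q=48,r=24}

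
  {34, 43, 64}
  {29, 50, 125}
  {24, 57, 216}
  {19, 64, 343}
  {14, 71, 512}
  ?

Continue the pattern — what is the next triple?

{9, 78, 729}

First entry goes 34, 29, 24, 19, 14 → 9 (−5 each step).
Second entry — +7 each step: 43, 50, 57, 64, 71 → 78.
Third entry goes 64, 125, 216, 343, 512 → 729 (perfect cubes: 4³, 5³, 6³, …).
Combining the parts gives {9, 78, 729}.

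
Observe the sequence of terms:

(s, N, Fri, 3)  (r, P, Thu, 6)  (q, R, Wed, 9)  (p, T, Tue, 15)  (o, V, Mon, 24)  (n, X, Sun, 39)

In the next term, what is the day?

Sat

For the first letter, letters move back 1 place in the alphabet: s, r, q, p, o, n → m.
Second letter: letters move forward 2 places in the alphabet; N, P, R, T, V, X → Z.
Day: runs backward through the weekdays Mon→Sun; Fri, Thu, Wed, Tue, Mon, Sun → Sat.
Fourth part: each term is the sum of the two before it, so 3, 6, 9, 15, 24, 39 → 63.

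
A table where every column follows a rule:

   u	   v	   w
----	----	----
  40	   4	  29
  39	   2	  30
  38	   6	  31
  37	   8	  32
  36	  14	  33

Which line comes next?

Column u goes 40, 39, 38, 37, 36 → 35 (−1 each step).
Column v goes 4, 2, 6, 8, 14 → 22 (each term is the sum of the two before it).
Column w goes 29, 30, 31, 32, 33 → 34 (together with the column u always sums to 69).
Combining the parts gives 35  22  34.

35  22  34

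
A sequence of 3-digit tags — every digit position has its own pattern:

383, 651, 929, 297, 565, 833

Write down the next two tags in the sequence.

First digit — +3 each step, mod 10: 3, 6, 9, 2, 5, 8 → 1 → 4.
Second digit: 8, 5, 2, 9, 6, 3 → 0 → 7 (−3 each step, mod 10).
Third digit: −2 each step, mod 10, so 3, 1, 9, 7, 5, 3 → 1 → 9.
So the next two tags are 101 and 479.

101, 479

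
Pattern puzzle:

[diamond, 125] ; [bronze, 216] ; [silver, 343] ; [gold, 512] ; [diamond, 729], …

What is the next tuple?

[bronze, 1000]

Rank: repeats diamond → bronze → silver → gold, so diamond, bronze, silver, gold, diamond → bronze.
Second entry goes 125, 216, 343, 512, 729 → 1000 (perfect cubes: 5³, 6³, 7³, …).
So the next tuple is [bronze, 1000].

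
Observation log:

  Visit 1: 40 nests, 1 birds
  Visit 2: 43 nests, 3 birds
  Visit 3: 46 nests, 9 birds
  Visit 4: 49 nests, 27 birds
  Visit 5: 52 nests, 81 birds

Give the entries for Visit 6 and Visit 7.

Nests goes 40, 43, 46, 49, 52 → 55 → 58 (+3 each step).
Birds — ×3 each step: 1, 3, 9, 27, 81 → 243 → 729.
Putting the parts together: 55 nests, 243 birds and then 58 nests, 729 birds.

55 nests, 243 birds; 58 nests, 729 birds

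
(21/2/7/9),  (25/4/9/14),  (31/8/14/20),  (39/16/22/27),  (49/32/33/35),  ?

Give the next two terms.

First coordinate goes 21, 25, 31, 39, 49 → 61 → 75 (differences are 4, 6, 8, … (increasing by 2 each time)).
Second coordinate — ×2 each step: 2, 4, 8, 16, 32 → 64 → 128.
Third coordinate — differences are 2, 5, 8, … (increasing by 3 each time): 7, 9, 14, 22, 33 → 47 → 64.
For the fourth coordinate, differences are 5, 6, 7, … (increasing by 1 each time): 9, 14, 20, 27, 35 → 44 → 54.
So the next two terms are (61/64/47/44) and (75/128/64/54).

(61/64/47/44), (75/128/64/54)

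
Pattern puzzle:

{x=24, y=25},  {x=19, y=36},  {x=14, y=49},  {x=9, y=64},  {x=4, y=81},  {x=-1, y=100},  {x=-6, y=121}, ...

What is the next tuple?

X: 24, 19, 14, 9, 4, -1, -6 → -11 (−5 each step).
Y — perfect squares: 5², 6², 7², …: 25, 36, 49, 64, 81, 100, 121 → 144.
Putting it together: {x=-11, y=144}.

{x=-11, y=144}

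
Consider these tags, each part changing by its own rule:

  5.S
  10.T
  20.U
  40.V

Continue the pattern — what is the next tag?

First component: 5, 10, 20, 40 → 80 (×2 each step).
For the letter, letters move forward 1 place in the alphabet: S, T, U, V → W.
Combining the parts gives 80.W.

80.W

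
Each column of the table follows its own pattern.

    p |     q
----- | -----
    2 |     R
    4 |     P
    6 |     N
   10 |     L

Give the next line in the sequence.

Column p: 2, 4, 6, 10 → 16 (each term is the sum of the two before it).
Column q: letters move back 2 places in the alphabet; R, P, N, L → J.
Putting it together: 16  J.

16  J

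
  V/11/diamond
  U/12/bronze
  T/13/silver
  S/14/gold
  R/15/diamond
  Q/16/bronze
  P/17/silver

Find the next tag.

O/18/gold

For the letter, letters move back 1 place in the alphabet: V, U, T, S, R, Q, P → O.
For the second component, +1 each step: 11, 12, 13, 14, 15, 16, 17 → 18.
For the rank, repeats diamond → bronze → silver → gold: diamond, bronze, silver, gold, diamond, bronze, silver → gold.
So the next tag is O/18/gold.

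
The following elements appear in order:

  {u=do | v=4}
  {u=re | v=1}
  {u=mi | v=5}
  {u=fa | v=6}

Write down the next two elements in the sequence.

U: do, re, mi, fa → sol → la (runs through the solfège scale do→ti).
V: each term is the sum of the two before it; 4, 1, 5, 6 → 11 → 17.
So the next two elements are {u=sol | v=11} and {u=la | v=17}.

{u=sol | v=11}, {u=la | v=17}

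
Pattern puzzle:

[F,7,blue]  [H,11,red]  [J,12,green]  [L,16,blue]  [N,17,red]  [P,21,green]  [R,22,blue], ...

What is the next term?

Letter: F, H, J, L, N, P, R → T (letters move forward 2 places in the alphabet).
Second value: 7, 11, 12, 16, 17, 21, 22 → 26 (alternating steps +4, +1, +4, +1, …).
Colour — repeats blue → red → green: blue, red, green, blue, red, green, blue → red.
So the next term is [T,26,red].

[T,26,red]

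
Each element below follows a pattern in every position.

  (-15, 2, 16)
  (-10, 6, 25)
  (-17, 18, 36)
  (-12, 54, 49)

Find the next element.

First entry: -15, -10, -17, -12 → -19 (alternating steps +5, −7, +5, −7, …).
Second entry: 2, 6, 18, 54 → 162 (×3 each step).
Third entry: 16, 25, 36, 49 → 64 (perfect squares: 4², 5², 6², …).
Combining the parts gives (-19, 162, 64).

(-19, 162, 64)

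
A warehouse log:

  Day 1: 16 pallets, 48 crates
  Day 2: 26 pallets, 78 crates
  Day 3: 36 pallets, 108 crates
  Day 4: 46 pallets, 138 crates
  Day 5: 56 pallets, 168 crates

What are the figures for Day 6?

Pallets goes 16, 26, 36, 46, 56 → 66 (+10 each step).
For the crates, always 3 × the pallets: 48, 78, 108, 138, 168 → 198.
So the next record is 66 pallets, 198 crates.

66 pallets, 198 crates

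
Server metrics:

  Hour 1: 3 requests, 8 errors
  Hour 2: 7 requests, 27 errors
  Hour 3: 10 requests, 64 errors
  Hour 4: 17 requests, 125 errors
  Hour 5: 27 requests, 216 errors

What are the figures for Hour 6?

44 requests, 343 errors

Requests: each term is the sum of the two before it; 3, 7, 10, 17, 27 → 44.
Errors — perfect cubes: 2³, 3³, 4³, …: 8, 27, 64, 125, 216 → 343.
Putting it together: 44 requests, 343 errors.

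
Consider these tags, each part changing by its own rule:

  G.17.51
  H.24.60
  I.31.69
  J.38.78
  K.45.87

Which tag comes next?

L.52.96

Letter — letters move forward 1 place in the alphabet: G, H, I, J, K → L.
Second component goes 17, 24, 31, 38, 45 → 52 (+7 each step).
Third component: +9 each step; 51, 60, 69, 78, 87 → 96.
Combining the parts gives L.52.96.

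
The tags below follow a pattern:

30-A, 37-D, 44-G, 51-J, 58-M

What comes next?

65-P

First component — +7 each step: 30, 37, 44, 51, 58 → 65.
Letter: A, D, G, J, M → P (letters move forward 3 places in the alphabet).
So the next tag is 65-P.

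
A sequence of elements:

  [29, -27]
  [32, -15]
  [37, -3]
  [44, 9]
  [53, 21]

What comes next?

[64, 33]

First slot: 29, 32, 37, 44, 53 → 64 (differences are 3, 5, 7, … (increasing by 2 each time)).
Second slot goes -27, -15, -3, 9, 21 → 33 (+12 each step).
Putting it together: [64, 33].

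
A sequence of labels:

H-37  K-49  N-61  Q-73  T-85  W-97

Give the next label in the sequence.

Z-109

Letter: letters move forward 3 places in the alphabet; H, K, N, Q, T, W → Z.
Second component goes 37, 49, 61, 73, 85, 97 → 109 (+12 each step).
Combining the parts gives Z-109.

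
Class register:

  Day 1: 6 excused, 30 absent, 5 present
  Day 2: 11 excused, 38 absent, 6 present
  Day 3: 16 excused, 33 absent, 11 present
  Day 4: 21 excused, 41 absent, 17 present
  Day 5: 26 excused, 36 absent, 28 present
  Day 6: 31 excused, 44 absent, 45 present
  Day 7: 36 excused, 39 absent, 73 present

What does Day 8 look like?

41 excused, 47 absent, 118 present

Excused: +5 each step; 6, 11, 16, 21, 26, 31, 36 → 41.
For the absent, alternating steps +8, −5, +8, −5, …: 30, 38, 33, 41, 36, 44, 39 → 47.
Present — each term is the sum of the two before it: 5, 6, 11, 17, 28, 45, 73 → 118.
So the next row is 41 excused, 47 absent, 118 present.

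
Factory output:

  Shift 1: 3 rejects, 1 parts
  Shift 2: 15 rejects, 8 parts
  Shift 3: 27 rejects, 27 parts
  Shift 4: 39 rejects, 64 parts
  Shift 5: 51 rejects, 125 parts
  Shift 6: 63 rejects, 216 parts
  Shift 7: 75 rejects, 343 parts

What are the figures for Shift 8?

87 rejects, 512 parts

For the rejects, +12 each step: 3, 15, 27, 39, 51, 63, 75 → 87.
Parts: perfect cubes: 1³, 2³, 3³, …; 1, 8, 27, 64, 125, 216, 343 → 512.
So the next record is 87 rejects, 512 parts.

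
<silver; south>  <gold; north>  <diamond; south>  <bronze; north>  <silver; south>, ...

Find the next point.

Rank goes silver, gold, diamond, bronze, silver → gold (repeats silver → gold → diamond → bronze).
Direction: alternates south ↔ north; south, north, south, north, south → north.
Combining the parts gives <gold; north>.

<gold; north>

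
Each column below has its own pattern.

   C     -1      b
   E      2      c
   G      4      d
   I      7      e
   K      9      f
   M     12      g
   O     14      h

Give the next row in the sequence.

First letter: letters move forward 2 places in the alphabet, so C, E, G, I, K, M, O → Q.
Second component: -1, 2, 4, 7, 9, 12, 14 → 17 (alternating steps +3, +2, +3, +2, …).
Second letter: letters move forward 1 place in the alphabet, so b, c, d, e, f, g, h → i.
Combining the parts gives Q  17  i.

Q  17  i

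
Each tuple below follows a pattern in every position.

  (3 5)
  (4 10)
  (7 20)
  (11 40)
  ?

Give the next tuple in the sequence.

First slot: each term is the sum of the two before it, so 3, 4, 7, 11 → 18.
Second slot: ×2 each step, so 5, 10, 20, 40 → 80.
So the next tuple is (18 80).

(18 80)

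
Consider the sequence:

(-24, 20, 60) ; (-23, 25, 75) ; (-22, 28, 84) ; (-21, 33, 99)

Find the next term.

First value goes -24, -23, -22, -21 → -20 (+1 each step).
For the second value, alternating steps +5, +3, +5, +3, …: 20, 25, 28, 33 → 36.
Third value: 60, 75, 84, 99 → 108 (always 3 × the second value).
So the next term is (-20, 36, 108).

(-20, 36, 108)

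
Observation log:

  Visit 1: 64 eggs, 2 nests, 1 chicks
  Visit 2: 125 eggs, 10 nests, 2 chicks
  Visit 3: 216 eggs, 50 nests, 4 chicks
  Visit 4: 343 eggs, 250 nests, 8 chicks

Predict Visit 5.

Eggs: 64, 125, 216, 343 → 512 (perfect cubes: 4³, 5³, 6³, …).
Nests: 2, 10, 50, 250 → 1250 (×5 each step).
Chicks: 1, 2, 4, 8 → 16 (×2 each step).
Combining the parts gives 512 eggs, 1250 nests, 16 chicks.

512 eggs, 1250 nests, 16 chicks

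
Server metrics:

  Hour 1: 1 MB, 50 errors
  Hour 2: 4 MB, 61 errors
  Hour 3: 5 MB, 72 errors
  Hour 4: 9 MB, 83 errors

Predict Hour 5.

14 MB, 94 errors

MB: 1, 4, 5, 9 → 14 (each term is the sum of the two before it).
Errors: 50, 61, 72, 83 → 94 (+11 each step).
Putting it together: 14 MB, 94 errors.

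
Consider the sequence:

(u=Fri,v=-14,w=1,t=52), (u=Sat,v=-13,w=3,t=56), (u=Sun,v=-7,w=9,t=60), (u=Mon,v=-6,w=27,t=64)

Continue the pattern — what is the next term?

(u=Tue,v=0,w=81,t=68)

U: Fri, Sat, Sun, Mon → Tue (runs through the weekdays Mon→Sun).
V: alternating steps +1, +6, +1, +6, …; -14, -13, -7, -6 → 0.
For the w, ×3 each step: 1, 3, 9, 27 → 81.
T: 52, 56, 60, 64 → 68 (+4 each step).
Putting it together: (u=Tue,v=0,w=81,t=68).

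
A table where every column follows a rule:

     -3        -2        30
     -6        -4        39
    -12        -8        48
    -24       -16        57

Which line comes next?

First component: -3, -6, -12, -24 → -48 (×2 each step).
For the second component, ×2 each step: -2, -4, -8, -16 → -32.
Third component: +9 each step, so 30, 39, 48, 57 → 66.
Combining the parts gives -48  -32  66.

-48  -32  66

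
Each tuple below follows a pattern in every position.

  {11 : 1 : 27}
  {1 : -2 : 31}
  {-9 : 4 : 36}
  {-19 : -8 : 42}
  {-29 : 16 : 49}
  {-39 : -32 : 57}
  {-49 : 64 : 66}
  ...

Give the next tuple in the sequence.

{-59 : -128 : 76}

First entry: −10 each step; 11, 1, -9, -19, -29, -39, -49 → -59.
For the second entry, ×(-2) each step: 1, -2, 4, -8, 16, -32, 64 → -128.
Third entry: differences are 4, 5, 6, … (increasing by 1 each time); 27, 31, 36, 42, 49, 57, 66 → 76.
Putting it together: {-59 : -128 : 76}.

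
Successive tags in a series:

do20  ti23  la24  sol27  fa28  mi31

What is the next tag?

re32

Note — runs backward through the solfège scale do→ti: do, ti, la, sol, fa, mi → re.
Second component: alternating steps +3, +1, +3, +1, …, so 20, 23, 24, 27, 28, 31 → 32.
Putting it together: re32.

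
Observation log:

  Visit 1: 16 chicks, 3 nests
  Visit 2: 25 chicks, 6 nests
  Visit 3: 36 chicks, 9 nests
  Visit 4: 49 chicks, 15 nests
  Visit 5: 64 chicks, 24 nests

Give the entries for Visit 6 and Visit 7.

81 chicks, 39 nests; 100 chicks, 63 nests

Chicks: perfect squares: 4², 5², 6², …; 16, 25, 36, 49, 64 → 81 → 100.
Nests goes 3, 6, 9, 15, 24 → 39 → 63 (each term is the sum of the two before it).
So the next two rows are 81 chicks, 39 nests and 100 chicks, 63 nests.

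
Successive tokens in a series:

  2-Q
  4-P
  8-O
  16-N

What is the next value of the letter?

M

Letter: Q, P, O, N → M (letters move back 1 place in the alphabet).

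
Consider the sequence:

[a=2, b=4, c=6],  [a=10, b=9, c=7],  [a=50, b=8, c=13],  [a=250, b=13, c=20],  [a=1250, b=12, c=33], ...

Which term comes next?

A: ×5 each step; 2, 10, 50, 250, 1250 → 6250.
B — alternating steps +5, −1, +5, −1, …: 4, 9, 8, 13, 12 → 17.
C goes 6, 7, 13, 20, 33 → 53 (each term is the sum of the two before it).
Putting it together: [a=6250, b=17, c=53].

[a=6250, b=17, c=53]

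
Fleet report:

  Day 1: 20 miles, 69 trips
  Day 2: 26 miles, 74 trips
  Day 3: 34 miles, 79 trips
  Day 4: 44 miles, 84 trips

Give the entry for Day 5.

56 miles, 89 trips

Miles — differences are 6, 8, 10, … (increasing by 2 each time): 20, 26, 34, 44 → 56.
Trips goes 69, 74, 79, 84 → 89 (+5 each step).
Putting it together: 56 miles, 89 trips.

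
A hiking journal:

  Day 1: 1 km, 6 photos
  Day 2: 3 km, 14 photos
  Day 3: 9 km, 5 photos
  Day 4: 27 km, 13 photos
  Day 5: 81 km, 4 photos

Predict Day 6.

Km goes 1, 3, 9, 27, 81 → 243 (×3 each step).
Photos — alternating steps +8, −9, +8, −9, …: 6, 14, 5, 13, 4 → 12.
So the next row is 243 km, 12 photos.

243 km, 12 photos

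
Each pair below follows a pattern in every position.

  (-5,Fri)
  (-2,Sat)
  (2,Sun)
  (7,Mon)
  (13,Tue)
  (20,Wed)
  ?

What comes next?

First entry goes -5, -2, 2, 7, 13, 20 → 28 (differences are 3, 4, 5, … (increasing by 1 each time)).
Day — runs through the weekdays Mon→Sun: Fri, Sat, Sun, Mon, Tue, Wed → Thu.
So the next pair is (28,Thu).

(28,Thu)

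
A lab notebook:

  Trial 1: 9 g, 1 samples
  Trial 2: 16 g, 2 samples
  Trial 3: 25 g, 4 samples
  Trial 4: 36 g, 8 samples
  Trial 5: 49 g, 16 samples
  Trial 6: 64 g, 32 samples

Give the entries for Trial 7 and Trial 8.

81 g, 64 samples; 100 g, 128 samples

G: 9, 16, 25, 36, 49, 64 → 81 → 100 (perfect squares: 3², 4², 5², …).
For the samples, ×2 each step: 1, 2, 4, 8, 16, 32 → 64 → 128.
So the next two records are 81 g, 64 samples and 100 g, 128 samples.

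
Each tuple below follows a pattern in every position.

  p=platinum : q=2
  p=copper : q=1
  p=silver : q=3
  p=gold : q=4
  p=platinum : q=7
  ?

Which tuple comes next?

For the p, repeats platinum → copper → silver → gold: platinum, copper, silver, gold, platinum → copper.
Q goes 2, 1, 3, 4, 7 → 11 (each term is the sum of the two before it).
Putting it together: p=copper : q=11.

p=copper : q=11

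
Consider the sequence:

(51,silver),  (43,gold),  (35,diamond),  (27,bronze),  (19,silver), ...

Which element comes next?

First part goes 51, 43, 35, 27, 19 → 11 (−8 each step).
Rank goes silver, gold, diamond, bronze, silver → gold (repeats silver → gold → diamond → bronze).
Combining the parts gives (11,gold).

(11,gold)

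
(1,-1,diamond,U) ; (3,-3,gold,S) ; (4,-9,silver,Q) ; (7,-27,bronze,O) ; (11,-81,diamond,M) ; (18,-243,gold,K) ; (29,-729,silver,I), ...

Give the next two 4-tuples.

First value goes 1, 3, 4, 7, 11, 18, 29 → 47 → 76 (each term is the sum of the two before it).
Second value goes -1, -3, -9, -27, -81, -243, -729 → -2187 → -6561 (×3 each step).
Rank: repeats diamond → gold → silver → bronze; diamond, gold, silver, bronze, diamond, gold, silver → bronze → diamond.
Letter — letters move back 2 places in the alphabet: U, S, Q, O, M, K, I → G → E.
Putting the parts together: (47,-2187,bronze,G) and then (76,-6561,diamond,E).

(47,-2187,bronze,G), (76,-6561,diamond,E)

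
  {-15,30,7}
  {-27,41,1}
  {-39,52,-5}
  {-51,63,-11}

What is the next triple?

First coordinate: -15, -27, -39, -51 → -63 (−12 each step).
Second coordinate: 30, 41, 52, 63 → 74 (+11 each step).
Third coordinate goes 7, 1, -5, -11 → -17 (−6 each step).
So the next triple is {-63,74,-17}.

{-63,74,-17}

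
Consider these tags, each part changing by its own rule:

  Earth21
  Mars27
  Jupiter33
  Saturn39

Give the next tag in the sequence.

Planet goes Earth, Mars, Jupiter, Saturn → Uranus (runs through the planets Mercury→Neptune).
Second component: +6 each step, so 21, 27, 33, 39 → 45.
So the next tag is Uranus45.

Uranus45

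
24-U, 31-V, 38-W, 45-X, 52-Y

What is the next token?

59-Z

First component goes 24, 31, 38, 45, 52 → 59 (+7 each step).
Letter: letters move forward 1 place in the alphabet, so U, V, W, X, Y → Z.
So the next token is 59-Z.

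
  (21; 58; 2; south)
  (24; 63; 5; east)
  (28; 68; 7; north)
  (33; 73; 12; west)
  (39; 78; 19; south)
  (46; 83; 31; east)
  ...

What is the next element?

First coordinate — differences are 3, 4, 5, … (increasing by 1 each time): 21, 24, 28, 33, 39, 46 → 54.
Second coordinate — +5 each step: 58, 63, 68, 73, 78, 83 → 88.
Third coordinate: 2, 5, 7, 12, 19, 31 → 50 (each term is the sum of the two before it).
Direction: repeats south → east → north → west; south, east, north, west, south, east → north.
Combining the parts gives (54; 88; 50; north).

(54; 88; 50; north)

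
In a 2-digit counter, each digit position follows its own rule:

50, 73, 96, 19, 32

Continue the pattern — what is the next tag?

55

For the first digit, +2 each step, mod 10: 5, 7, 9, 1, 3 → 5.
Second digit: +3 each step, mod 10; 0, 3, 6, 9, 2 → 5.
Putting it together: 55.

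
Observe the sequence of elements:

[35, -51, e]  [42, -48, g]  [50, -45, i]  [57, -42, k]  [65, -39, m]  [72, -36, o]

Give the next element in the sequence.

First value — alternating steps +7, +8, +7, +8, …: 35, 42, 50, 57, 65, 72 → 80.
Second value: -51, -48, -45, -42, -39, -36 → -33 (+3 each step).
Letter: letters move forward 2 places in the alphabet, so e, g, i, k, m, o → q.
So the next element is [80, -33, q].

[80, -33, q]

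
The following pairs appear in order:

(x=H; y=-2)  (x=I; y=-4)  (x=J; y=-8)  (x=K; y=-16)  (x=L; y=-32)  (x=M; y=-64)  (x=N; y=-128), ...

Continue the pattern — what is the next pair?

(x=O; y=-256)

X goes H, I, J, K, L, M, N → O (letters move forward 1 place in the alphabet).
Y: ×2 each step, so -2, -4, -8, -16, -32, -64, -128 → -256.
Putting it together: (x=O; y=-256).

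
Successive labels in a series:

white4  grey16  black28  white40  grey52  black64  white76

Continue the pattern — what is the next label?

Shade: white, grey, black, white, grey, black, white → grey (repeats white → grey → black).
Second component: 4, 16, 28, 40, 52, 64, 76 → 88 (+12 each step).
Combining the parts gives grey88.

grey88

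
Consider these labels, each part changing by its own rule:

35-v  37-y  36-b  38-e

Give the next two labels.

First component: alternating steps +2, −1, +2, −1, …; 35, 37, 36, 38 → 37 → 39.
Letter: letters move forward 3 places in the alphabet, wrapping Z→A, so v, y, b, e → h → k.
Putting the parts together: 37-h and then 39-k.

37-h then 39-k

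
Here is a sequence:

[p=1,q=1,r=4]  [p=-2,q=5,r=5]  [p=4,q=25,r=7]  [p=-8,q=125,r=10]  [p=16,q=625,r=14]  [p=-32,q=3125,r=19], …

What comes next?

[p=64,q=15625,r=25]

P: ×(-2) each step; 1, -2, 4, -8, 16, -32 → 64.
Q goes 1, 5, 25, 125, 625, 3125 → 15625 (×5 each step).
R: 4, 5, 7, 10, 14, 19 → 25 (differences are 1, 2, 3, … (increasing by 1 each time)).
So the next term is [p=64,q=15625,r=25].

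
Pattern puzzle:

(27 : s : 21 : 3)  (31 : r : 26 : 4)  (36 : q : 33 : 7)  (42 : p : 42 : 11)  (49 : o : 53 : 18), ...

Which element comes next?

(57 : n : 66 : 29)

First component: differences are 4, 5, 6, … (increasing by 1 each time), so 27, 31, 36, 42, 49 → 57.
For the letter, letters move back 1 place in the alphabet: s, r, q, p, o → n.
Third component: differences are 5, 7, 9, … (increasing by 2 each time), so 21, 26, 33, 42, 53 → 66.
Fourth component: each term is the sum of the two before it; 3, 4, 7, 11, 18 → 29.
So the next element is (57 : n : 66 : 29).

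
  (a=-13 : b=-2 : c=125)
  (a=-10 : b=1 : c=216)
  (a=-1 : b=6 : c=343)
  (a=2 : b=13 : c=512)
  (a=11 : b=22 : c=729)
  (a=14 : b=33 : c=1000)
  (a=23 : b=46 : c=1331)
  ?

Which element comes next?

(a=26 : b=61 : c=1728)

A — alternating steps +3, +9, +3, +9, …: -13, -10, -1, 2, 11, 14, 23 → 26.
B: -2, 1, 6, 13, 22, 33, 46 → 61 (differences are 3, 5, 7, … (increasing by 2 each time)).
C: perfect cubes: 5³, 6³, 7³, …, so 125, 216, 343, 512, 729, 1000, 1331 → 1728.
Putting it together: (a=26 : b=61 : c=1728).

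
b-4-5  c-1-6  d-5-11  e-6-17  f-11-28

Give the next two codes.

Letter — letters move forward 1 place in the alphabet: b, c, d, e, f → g → h.
Second component: 4, 1, 5, 6, 11 → 17 → 28 (each term is the sum of the two before it).
Third component goes 5, 6, 11, 17, 28 → 45 → 73 (each term is the sum of the two before it).
So the next two codes are g-17-45 and h-28-73.

g-17-45 then h-28-73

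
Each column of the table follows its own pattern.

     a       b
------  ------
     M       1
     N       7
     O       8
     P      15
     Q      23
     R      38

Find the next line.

S  61

Column a — letters move forward 1 place in the alphabet: M, N, O, P, Q, R → S.
Column b: 1, 7, 8, 15, 23, 38 → 61 (each term is the sum of the two before it).
So the next line is S  61.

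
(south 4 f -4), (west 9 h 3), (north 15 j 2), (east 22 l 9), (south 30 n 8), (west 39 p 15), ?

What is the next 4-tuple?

For the direction, repeats south → west → north → east: south, west, north, east, south, west → north.
Second component: differences are 5, 6, 7, … (increasing by 1 each time); 4, 9, 15, 22, 30, 39 → 49.
Letter: letters move forward 2 places in the alphabet; f, h, j, l, n, p → r.
Fourth component: -4, 3, 2, 9, 8, 15 → 14 (alternating steps +7, −1, +7, −1, …).
So the next 4-tuple is (north 49 r 14).

(north 49 r 14)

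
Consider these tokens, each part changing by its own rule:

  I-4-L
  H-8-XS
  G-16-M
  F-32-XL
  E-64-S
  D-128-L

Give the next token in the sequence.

C-256-XS

Letter — letters move back 1 place in the alphabet: I, H, G, F, E, D → C.
Second component — ×2 each step: 4, 8, 16, 32, 64, 128 → 256.
Size: repeats L → XS → M → XL → S, so L, XS, M, XL, S, L → XS.
Putting it together: C-256-XS.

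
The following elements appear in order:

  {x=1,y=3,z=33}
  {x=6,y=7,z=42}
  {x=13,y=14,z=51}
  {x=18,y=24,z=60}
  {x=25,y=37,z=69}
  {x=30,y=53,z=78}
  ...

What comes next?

X: alternating steps +5, +7, +5, +7, …, so 1, 6, 13, 18, 25, 30 → 37.
Y: differences are 4, 7, 10, … (increasing by 3 each time), so 3, 7, 14, 24, 37, 53 → 72.
Z: 33, 42, 51, 60, 69, 78 → 87 (+9 each step).
Combining the parts gives {x=37,y=72,z=87}.

{x=37,y=72,z=87}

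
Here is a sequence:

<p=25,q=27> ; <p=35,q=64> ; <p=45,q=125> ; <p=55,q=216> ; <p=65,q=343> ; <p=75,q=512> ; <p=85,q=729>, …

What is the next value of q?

P — +10 each step: 25, 35, 45, 55, 65, 75, 85 → 95.
Q: perfect cubes: 3³, 4³, 5³, …; 27, 64, 125, 216, 343, 512, 729 → 1000.

1000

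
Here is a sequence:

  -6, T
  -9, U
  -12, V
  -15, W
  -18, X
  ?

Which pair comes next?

For the first value, −3 each step: -6, -9, -12, -15, -18 → -21.
Letter — letters move forward 1 place in the alphabet: T, U, V, W, X → Y.
Putting it together: -21, Y.

-21, Y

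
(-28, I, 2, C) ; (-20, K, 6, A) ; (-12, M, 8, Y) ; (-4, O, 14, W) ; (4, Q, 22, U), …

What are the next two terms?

(12, S, 36, S), (20, U, 58, Q)

For the first slot, +8 each step: -28, -20, -12, -4, 4 → 12 → 20.
First letter: I, K, M, O, Q → S → U (letters move forward 2 places in the alphabet).
Third slot: each term is the sum of the two before it, so 2, 6, 8, 14, 22 → 36 → 58.
Second letter goes C, A, Y, W, U → S → Q (letters move back 2 places in the alphabet, wrapping A→Z).
Putting the parts together: (12, S, 36, S) and then (20, U, 58, Q).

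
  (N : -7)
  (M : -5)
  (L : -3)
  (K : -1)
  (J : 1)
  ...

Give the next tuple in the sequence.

Letter: letters move back 1 place in the alphabet, so N, M, L, K, J → I.
Second coordinate: -7, -5, -3, -1, 1 → 3 (+2 each step).
Putting it together: (I : 3).

(I : 3)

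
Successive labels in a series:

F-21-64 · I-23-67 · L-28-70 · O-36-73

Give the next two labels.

Letter: letters move forward 3 places in the alphabet; F, I, L, O → R → U.
Second component goes 21, 23, 28, 36 → 47 → 61 (differences are 2, 5, 8, … (increasing by 3 each time)).
Third component: +3 each step; 64, 67, 70, 73 → 76 → 79.
Putting the parts together: R-47-76 and then U-61-79.

R-47-76 then U-61-79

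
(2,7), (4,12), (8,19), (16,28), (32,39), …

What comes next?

First slot: ×2 each step; 2, 4, 8, 16, 32 → 64.
Second slot: differences are 5, 7, 9, … (increasing by 2 each time), so 7, 12, 19, 28, 39 → 52.
Combining the parts gives (64,52).

(64,52)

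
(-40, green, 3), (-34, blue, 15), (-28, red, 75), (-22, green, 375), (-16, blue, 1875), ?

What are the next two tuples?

First part goes -40, -34, -28, -22, -16 → -10 → -4 (+6 each step).
Colour: green, blue, red, green, blue → red → green (repeats green → blue → red).
Third part: ×5 each step, so 3, 15, 75, 375, 1875 → 9375 → 46875.
Putting the parts together: (-10, red, 9375) and then (-4, green, 46875).

(-10, red, 9375), (-4, green, 46875)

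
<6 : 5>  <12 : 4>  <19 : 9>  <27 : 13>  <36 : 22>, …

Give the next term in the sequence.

First part goes 6, 12, 19, 27, 36 → 46 (differences are 6, 7, 8, … (increasing by 1 each time)).
For the second part, each term is the sum of the two before it: 5, 4, 9, 13, 22 → 35.
Combining the parts gives <46 : 35>.

<46 : 35>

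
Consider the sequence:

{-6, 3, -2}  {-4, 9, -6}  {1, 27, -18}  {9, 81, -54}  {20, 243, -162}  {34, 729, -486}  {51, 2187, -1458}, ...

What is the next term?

First entry goes -6, -4, 1, 9, 20, 34, 51 → 71 (differences are 2, 5, 8, … (increasing by 3 each time)).
For the second entry, ×3 each step: 3, 9, 27, 81, 243, 729, 2187 → 6561.
Third entry: -2, -6, -18, -54, -162, -486, -1458 → -4374 (×3 each step).
So the next term is {71, 6561, -4374}.

{71, 6561, -4374}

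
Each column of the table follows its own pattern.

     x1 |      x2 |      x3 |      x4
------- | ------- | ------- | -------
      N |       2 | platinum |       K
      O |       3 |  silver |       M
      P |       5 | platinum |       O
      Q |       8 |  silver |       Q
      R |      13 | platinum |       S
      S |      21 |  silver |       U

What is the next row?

T  34  platinum  W

Column x1: N, O, P, Q, R, S → T (letters move forward 1 place in the alphabet).
Column x2: each term is the sum of the two before it; 2, 3, 5, 8, 13, 21 → 34.
Column x3 goes platinum, silver, platinum, silver, platinum, silver → platinum (alternates platinum ↔ silver).
Column x4: K, M, O, Q, S, U → W (letters move forward 2 places in the alphabet).
So the next row is T  34  platinum  W.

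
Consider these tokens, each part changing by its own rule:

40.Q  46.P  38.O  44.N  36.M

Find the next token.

First component: alternating steps +6, −8, +6, −8, …, so 40, 46, 38, 44, 36 → 42.
Letter: letters move back 1 place in the alphabet, so Q, P, O, N, M → L.
So the next token is 42.L.

42.L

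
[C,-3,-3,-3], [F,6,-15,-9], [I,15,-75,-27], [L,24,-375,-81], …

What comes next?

For the letter, letters move forward 3 places in the alphabet: C, F, I, L → O.
Second slot goes -3, 6, 15, 24 → 33 (+9 each step).
For the third slot, ×5 each step: -3, -15, -75, -375 → -1875.
Fourth slot: -3, -9, -27, -81 → -243 (×3 each step).
So the next element is [O,33,-1875,-243].

[O,33,-1875,-243]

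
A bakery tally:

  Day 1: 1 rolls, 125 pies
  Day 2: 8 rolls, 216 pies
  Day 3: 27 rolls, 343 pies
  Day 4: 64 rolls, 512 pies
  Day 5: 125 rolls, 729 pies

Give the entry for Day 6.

Rolls: perfect cubes: 1³, 2³, 3³, …; 1, 8, 27, 64, 125 → 216.
Pies: perfect cubes: 5³, 6³, 7³, …; 125, 216, 343, 512, 729 → 1000.
Combining the parts gives 216 rolls, 1000 pies.

216 rolls, 1000 pies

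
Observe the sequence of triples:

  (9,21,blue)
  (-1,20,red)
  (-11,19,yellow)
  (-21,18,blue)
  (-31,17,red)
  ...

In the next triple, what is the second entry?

16

First entry: −10 each step, so 9, -1, -11, -21, -31 → -41.
Second entry goes 21, 20, 19, 18, 17 → 16 (−1 each step).
Colour — repeats blue → red → yellow: blue, red, yellow, blue, red → yellow.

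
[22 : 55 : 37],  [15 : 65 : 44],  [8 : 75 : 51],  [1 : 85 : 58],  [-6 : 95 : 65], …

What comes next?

[-13 : 105 : 72]

For the first entry, −7 each step: 22, 15, 8, 1, -6 → -13.
Second entry goes 55, 65, 75, 85, 95 → 105 (+10 each step).
Third entry goes 37, 44, 51, 58, 65 → 72 (together with the first entry always sums to 59).
Putting it together: [-13 : 105 : 72].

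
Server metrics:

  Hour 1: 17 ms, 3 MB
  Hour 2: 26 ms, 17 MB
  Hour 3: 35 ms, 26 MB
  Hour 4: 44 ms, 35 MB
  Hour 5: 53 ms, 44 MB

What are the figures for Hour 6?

62 ms, 53 MB

Ms: +9 each step; 17, 26, 35, 44, 53 → 62.
MB: always the previous value of the ms, so 3, 17, 26, 35, 44 → 53.
So the next row is 62 ms, 53 MB.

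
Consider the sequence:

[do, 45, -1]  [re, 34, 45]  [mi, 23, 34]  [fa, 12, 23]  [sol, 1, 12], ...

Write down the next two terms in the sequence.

[la, -10, 1], [ti, -21, -10]

Note: runs through the solfège scale do→ti, so do, re, mi, fa, sol → la → ti.
Second slot: 45, 34, 23, 12, 1 → -10 → -21 (−11 each step).
Third slot: always the previous value of the second slot, so -1, 45, 34, 23, 12 → 1 → -10.
Putting the parts together: [la, -10, 1] and then [ti, -21, -10].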